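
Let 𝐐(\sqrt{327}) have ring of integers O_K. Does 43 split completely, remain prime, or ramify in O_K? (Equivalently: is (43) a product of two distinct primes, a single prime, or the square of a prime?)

inert

327 mod 4 = 3, hence disc K = 4·327 = 1308 and O_K = ℤ[√327].
Since gcd(43, 1308) = 1 the prime 43 does not ramify.
Legendre symbol by Euler's criterion: (327/43) ≡ 327^21 ≡ 42 (mod 43), i.e. (327/43) = -1.
(327/43) = -1, so 43 is inert.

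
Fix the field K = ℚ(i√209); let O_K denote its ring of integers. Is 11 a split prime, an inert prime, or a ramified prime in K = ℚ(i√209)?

-209 mod 4 = 3, hence disc K = 4·(-209) = -836 and O_K = ℤ[√-209].
disc(K) = -836 = 11·(-76), so p = 11 is ramified.

p ramifies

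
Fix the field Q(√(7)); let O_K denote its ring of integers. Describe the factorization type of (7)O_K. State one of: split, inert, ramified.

Since 7 ≢ 1 mod 4, the ring of integers is ℤ[√7] with discriminant 4·7 = 28.
disc(K) = 28 = 7·4, so p = 7 is ramified.

ramified — (7) = 𝔭²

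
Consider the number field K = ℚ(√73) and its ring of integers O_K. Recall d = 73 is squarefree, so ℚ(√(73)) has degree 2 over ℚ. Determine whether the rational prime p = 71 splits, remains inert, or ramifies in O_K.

71 splits in O_K

d = 73 ≡ 1 (mod 4), so O_K = ℤ[(1+√73)/2] and disc(K) = d = 73.
disc(K) = 73 is not divisible by 71; 71 is unramified.
Legendre symbol by Euler's criterion: (73/71) ≡ 73^35 ≡ 1 (mod 71), i.e. (73/71) = 1.
Legendre symbol 1 ⇒ 71 is split.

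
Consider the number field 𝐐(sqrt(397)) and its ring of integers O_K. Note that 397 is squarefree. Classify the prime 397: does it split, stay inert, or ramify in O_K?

397 mod 4 = 1, hence disc K = 397 and O_K = ℤ[(1+√397)/2].
disc(K) = 397 = 397·1, so p = 397 is ramified.

p ramifies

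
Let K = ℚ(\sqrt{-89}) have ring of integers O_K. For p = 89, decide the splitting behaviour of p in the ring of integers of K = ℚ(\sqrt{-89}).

Since -89 ≢ 1 mod 4, the ring of integers is ℤ[√-89] with discriminant 4·(-89) = -356.
Ramification test: 89 | -356. The prime 89 ramifies in K.

p ramifies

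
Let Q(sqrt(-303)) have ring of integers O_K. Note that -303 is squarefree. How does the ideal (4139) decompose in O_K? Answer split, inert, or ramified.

4139 splits in O_K

-303 mod 4 = 1, hence disc K = -303 and O_K = ℤ[(1+√-303)/2].
Since gcd(4139, -303) = 1 the prime 4139 does not ramify.
Euler's criterion: (-303)^2069 mod 4139 = 1. Thus (-303|4139) = 1.
d is a quadratic residue mod p, hence 4139 splits in O_K.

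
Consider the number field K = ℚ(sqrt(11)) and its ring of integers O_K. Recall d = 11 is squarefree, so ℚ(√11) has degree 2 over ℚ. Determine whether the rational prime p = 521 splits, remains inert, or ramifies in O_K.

11 mod 4 = 3, hence disc K = 4·11 = 44 and O_K = ℤ[√11].
521 ∤ 44, so 521 is unramified.
(11/521) = 11^260 mod 521 = 1, giving Legendre symbol 1.
(11/521) = 1, so 521 splits.

521 splits in O_K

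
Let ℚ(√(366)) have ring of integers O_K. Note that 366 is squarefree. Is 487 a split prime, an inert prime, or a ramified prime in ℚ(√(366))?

366 mod 4 = 2, hence disc K = 4·366 = 1464 and O_K = ℤ[√366].
disc(K) = 1464 is not divisible by 487; 487 is unramified.
Legendre symbol by Euler's criterion: (366/487) ≡ 366^243 ≡ 486 (mod 487), i.e. (366/487) = -1.
(366/487) = -1, so 487 is inert.

p is inert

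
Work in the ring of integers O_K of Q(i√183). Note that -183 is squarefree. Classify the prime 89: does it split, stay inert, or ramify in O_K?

Since -183 ≡ 1 mod 4, the ring of integers is ℤ[(1+√-183)/2] with discriminant -183.
89 ∤ -183, so 89 is unramified.
Legendre symbol by Euler's criterion: (-183/89) ≡ (-183)^44 ≡ 1 (mod 89), i.e. (-183/89) = 1.
d is a quadratic residue mod p, hence 89 splits in O_K.

splits completely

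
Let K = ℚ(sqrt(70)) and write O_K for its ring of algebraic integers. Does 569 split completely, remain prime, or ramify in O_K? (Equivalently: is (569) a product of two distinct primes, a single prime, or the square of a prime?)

split

70 mod 4 = 2, hence disc K = 4·70 = 280 and O_K = ℤ[√70].
disc(K) = 280 is not divisible by 569; 569 is unramified.
Compute (70/569) via Euler: 70^((569-1)/2) mod 569 = 1, so (70/569) = 1.
(70/569) = 1, so 569 splits.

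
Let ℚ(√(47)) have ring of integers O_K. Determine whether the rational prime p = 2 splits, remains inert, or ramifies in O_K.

d = 47 ≡ 3 (mod 4), so O_K = ℤ[√47] and disc(K) = 4d = 188.
Ramification test: 2 | 188. The prime 2 ramifies in K.

ramifies in O_K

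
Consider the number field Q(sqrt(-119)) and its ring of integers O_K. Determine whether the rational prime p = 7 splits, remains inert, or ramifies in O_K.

7 is ramified

Since -119 ≡ 1 mod 4, the ring of integers is ℤ[(1+√-119)/2] with discriminant -119.
disc(K) = -119 = 7·(-17), so p = 7 is ramified.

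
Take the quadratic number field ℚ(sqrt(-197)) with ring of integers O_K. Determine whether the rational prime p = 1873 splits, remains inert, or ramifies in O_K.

1873 splits in O_K

d = -197 ≡ 3 (mod 4), so O_K = ℤ[√-197] and disc(K) = 4d = -788.
1873 ∤ -788, so 1873 is unramified.
Euler's criterion: (-197)^936 mod 1873 = 1. Thus (-197|1873) = 1.
(-197/1873) = 1, so 1873 splits.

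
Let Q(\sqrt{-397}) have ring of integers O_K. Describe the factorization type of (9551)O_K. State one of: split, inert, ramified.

d = -397 ≡ 3 (mod 4), so O_K = ℤ[√-397] and disc(K) = 4d = -1588.
9551 ∤ -1588, so 9551 is unramified.
Euler's criterion: (-397)^4775 mod 9551 = 9550. Thus (-397|9551) = -1.
d is a non-residue mod p, hence 9551 remains inert in O_K.

9551 remains inert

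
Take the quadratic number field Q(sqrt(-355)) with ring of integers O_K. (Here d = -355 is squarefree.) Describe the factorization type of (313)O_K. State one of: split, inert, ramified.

inert — (313) stays prime in O_K

-355 mod 4 = 1, hence disc K = -355 and O_K = ℤ[(1+√-355)/2].
313 ∤ -355, so 313 is unramified.
Euler's criterion: (-355)^156 mod 313 = 312. Thus (-355|313) = -1.
Legendre symbol -1 ⇒ 313 is inert.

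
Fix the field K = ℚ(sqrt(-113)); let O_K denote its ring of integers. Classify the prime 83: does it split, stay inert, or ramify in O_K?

83 remains inert

d = -113 ≡ 3 (mod 4), so O_K = ℤ[√-113] and disc(K) = 4d = -452.
Since gcd(83, -452) = 1 the prime 83 does not ramify.
Euler's criterion: (-113)^41 mod 83 = 82. Thus (-113|83) = -1.
Legendre symbol -1 ⇒ 83 is inert.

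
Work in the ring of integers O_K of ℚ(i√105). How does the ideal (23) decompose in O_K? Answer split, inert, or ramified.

23 remains inert

-105 mod 4 = 3, hence disc K = 4·(-105) = -420 and O_K = ℤ[√-105].
Since gcd(23, -420) = 1 the prime 23 does not ramify.
Euler's criterion: (-105)^11 mod 23 = 22. Thus (-105|23) = -1.
(-105/23) = -1, so 23 is inert.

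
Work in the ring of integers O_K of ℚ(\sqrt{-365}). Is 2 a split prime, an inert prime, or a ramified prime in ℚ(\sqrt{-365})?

d = -365 ≡ 3 (mod 4), so O_K = ℤ[√-365] and disc(K) = 4d = -1460.
Ramification test: 2 | -1460. The prime 2 ramifies in K.

ramified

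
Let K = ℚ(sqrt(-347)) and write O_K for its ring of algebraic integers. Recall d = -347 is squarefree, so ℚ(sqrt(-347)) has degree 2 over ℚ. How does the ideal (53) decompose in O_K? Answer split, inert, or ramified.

p splits

-347 mod 4 = 1, hence disc K = -347 and O_K = ℤ[(1+√-347)/2].
Since gcd(53, -347) = 1 the prime 53 does not ramify.
Euler's criterion: (-347)^26 mod 53 = 1. Thus (-347|53) = 1.
d is a quadratic residue mod p, hence 53 splits in O_K.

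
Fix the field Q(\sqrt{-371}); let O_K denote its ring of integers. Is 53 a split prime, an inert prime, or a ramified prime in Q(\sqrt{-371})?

Since -371 ≡ 1 mod 4, the ring of integers is ℤ[(1+√-371)/2] with discriminant -371.
disc(K) = -371 = 53·(-7), so p = 53 is ramified.

p ramifies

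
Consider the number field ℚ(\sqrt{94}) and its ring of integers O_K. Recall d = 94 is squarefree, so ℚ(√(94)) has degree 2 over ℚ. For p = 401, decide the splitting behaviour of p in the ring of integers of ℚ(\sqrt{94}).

split

Since 94 ≢ 1 mod 4, the ring of integers is ℤ[√94] with discriminant 4·94 = 376.
Since gcd(401, 376) = 1 the prime 401 does not ramify.
Euler's criterion: 94^200 mod 401 = 1. Thus (94|401) = 1.
(94/401) = 1, so 401 splits.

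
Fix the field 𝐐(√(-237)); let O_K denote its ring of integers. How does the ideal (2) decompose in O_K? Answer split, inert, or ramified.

p ramifies

Since -237 ≢ 1 mod 4, the ring of integers is ℤ[√-237] with discriminant 4·(-237) = -948.
Ramification test: 2 | -948. The prime 2 ramifies in K.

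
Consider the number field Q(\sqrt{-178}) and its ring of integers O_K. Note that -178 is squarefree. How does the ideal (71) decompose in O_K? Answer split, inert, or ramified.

Since -178 ≢ 1 mod 4, the ring of integers is ℤ[√-178] with discriminant 4·(-178) = -712.
71 ∤ -712, so 71 is unramified.
Euler's criterion: (-178)^35 mod 71 = 70. Thus (-178|71) = -1.
Legendre symbol -1 ⇒ 71 is inert.

inert — (71) stays prime in O_K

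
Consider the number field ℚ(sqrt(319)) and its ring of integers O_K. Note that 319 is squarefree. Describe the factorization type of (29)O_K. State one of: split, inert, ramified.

319 mod 4 = 3, hence disc K = 4·319 = 1276 and O_K = ℤ[√319].
Ramification test: 29 | 1276. The prime 29 ramifies in K.

ramified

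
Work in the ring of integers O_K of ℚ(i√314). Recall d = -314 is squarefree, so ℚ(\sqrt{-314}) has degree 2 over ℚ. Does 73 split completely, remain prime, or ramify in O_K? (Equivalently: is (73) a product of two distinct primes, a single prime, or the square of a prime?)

d = -314 ≡ 2 (mod 4), so O_K = ℤ[√-314] and disc(K) = 4d = -1256.
Since gcd(73, -1256) = 1 the prime 73 does not ramify.
Compute (-314/73) via Euler: 51^((73-1)/2) mod 73 = 72, so (-314/73) = -1.
(-314/73) = -1, so 73 is inert.

p is inert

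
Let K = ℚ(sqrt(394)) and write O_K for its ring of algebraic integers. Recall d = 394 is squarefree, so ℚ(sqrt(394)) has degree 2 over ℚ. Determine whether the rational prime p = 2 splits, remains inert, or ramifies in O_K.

p ramifies

394 mod 4 = 2, hence disc K = 4·394 = 1576 and O_K = ℤ[√394].
disc(K) = 1576 = 2·788, so p = 2 is ramified.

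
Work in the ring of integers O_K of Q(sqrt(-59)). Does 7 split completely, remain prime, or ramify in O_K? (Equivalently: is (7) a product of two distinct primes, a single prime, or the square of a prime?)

split

Since -59 ≡ 1 mod 4, the ring of integers is ℤ[(1+√-59)/2] with discriminant -59.
disc(K) = -59 is not divisible by 7; 7 is unramified.
Compute (-59/7) via Euler: 4^((7-1)/2) mod 7 = 1, so (-59/7) = 1.
Legendre symbol 1 ⇒ 7 is split.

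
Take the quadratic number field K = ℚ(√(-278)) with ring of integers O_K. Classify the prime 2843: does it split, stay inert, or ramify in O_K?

d = -278 ≡ 2 (mod 4), so O_K = ℤ[√-278] and disc(K) = 4d = -1112.
2843 ∤ -1112, so 2843 is unramified.
(-278/2843) = 2565^1421 mod 2843 = 2842, giving Legendre symbol -1.
(-278/2843) = -1, so 2843 is inert.

inert — (2843) stays prime in O_K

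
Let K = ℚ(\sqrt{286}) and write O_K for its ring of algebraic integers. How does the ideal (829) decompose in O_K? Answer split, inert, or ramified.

829 remains inert

286 mod 4 = 2, hence disc K = 4·286 = 1144 and O_K = ℤ[√286].
Since gcd(829, 1144) = 1 the prime 829 does not ramify.
(286/829) = 286^414 mod 829 = 828, giving Legendre symbol -1.
d is a non-residue mod p, hence 829 remains inert in O_K.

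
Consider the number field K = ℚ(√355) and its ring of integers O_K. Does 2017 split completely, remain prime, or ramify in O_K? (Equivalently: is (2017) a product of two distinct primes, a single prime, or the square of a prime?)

2017 remains inert

Since 355 ≢ 1 mod 4, the ring of integers is ℤ[√355] with discriminant 4·355 = 1420.
2017 ∤ 1420, so 2017 is unramified.
Compute (355/2017) via Euler: 355^((2017-1)/2) mod 2017 = 2016, so (355/2017) = -1.
d is a non-residue mod p, hence 2017 remains inert in O_K.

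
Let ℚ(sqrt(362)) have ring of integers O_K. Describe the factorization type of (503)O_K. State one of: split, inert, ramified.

d = 362 ≡ 2 (mod 4), so O_K = ℤ[√362] and disc(K) = 4d = 1448.
Since gcd(503, 1448) = 1 the prime 503 does not ramify.
(362/503) = 362^251 mod 503 = 502, giving Legendre symbol -1.
Legendre symbol -1 ⇒ 503 is inert.

inert — (503) stays prime in O_K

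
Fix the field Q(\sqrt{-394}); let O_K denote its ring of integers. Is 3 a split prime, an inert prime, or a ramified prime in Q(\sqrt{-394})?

p is inert

d = -394 ≡ 2 (mod 4), so O_K = ℤ[√-394] and disc(K) = 4d = -1576.
3 ∤ -1576, so 3 is unramified.
Legendre symbol by Euler's criterion: (-394/3) ≡ (-394)^1 ≡ 2 (mod 3), i.e. (-394/3) = -1.
Legendre symbol -1 ⇒ 3 is inert.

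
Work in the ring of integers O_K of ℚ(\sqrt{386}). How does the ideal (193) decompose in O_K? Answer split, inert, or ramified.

386 mod 4 = 2, hence disc K = 4·386 = 1544 and O_K = ℤ[√386].
193 divides disc(K) = 1544, so 193 ramifies.

ramifies in O_K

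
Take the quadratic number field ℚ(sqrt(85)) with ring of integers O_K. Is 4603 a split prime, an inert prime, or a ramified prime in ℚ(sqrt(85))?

d = 85 ≡ 1 (mod 4), so O_K = ℤ[(1+√85)/2] and disc(K) = d = 85.
Since gcd(4603, 85) = 1 the prime 4603 does not ramify.
Euler's criterion: 85^2301 mod 4603 = 4602. Thus (85|4603) = -1.
(85/4603) = -1, so 4603 is inert.

4603 remains inert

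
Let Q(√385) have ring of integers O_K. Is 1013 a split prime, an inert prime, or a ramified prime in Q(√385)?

split — (1013) = 𝔭₁𝔭₂ with 𝔭₁ ≠ 𝔭₂

d = 385 ≡ 1 (mod 4), so O_K = ℤ[(1+√385)/2] and disc(K) = d = 385.
Since gcd(1013, 385) = 1 the prime 1013 does not ramify.
(385/1013) = 385^506 mod 1013 = 1, giving Legendre symbol 1.
(385/1013) = 1, so 1013 splits.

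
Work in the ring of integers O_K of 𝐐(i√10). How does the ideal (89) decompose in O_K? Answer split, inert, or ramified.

89 splits in O_K

Since -10 ≢ 1 mod 4, the ring of integers is ℤ[√-10] with discriminant 4·(-10) = -40.
89 ∤ -40, so 89 is unramified.
Legendre symbol by Euler's criterion: (-10/89) ≡ (-10)^44 ≡ 1 (mod 89), i.e. (-10/89) = 1.
(-10/89) = 1, so 89 splits.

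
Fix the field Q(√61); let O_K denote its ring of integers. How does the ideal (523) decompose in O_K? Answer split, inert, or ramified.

d = 61 ≡ 1 (mod 4), so O_K = ℤ[(1+√61)/2] and disc(K) = d = 61.
disc(K) = 61 is not divisible by 523; 523 is unramified.
(61/523) = 61^261 mod 523 = 522, giving Legendre symbol -1.
Legendre symbol -1 ⇒ 523 is inert.

remains prime (inert)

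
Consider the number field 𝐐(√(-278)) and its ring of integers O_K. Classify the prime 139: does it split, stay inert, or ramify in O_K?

-278 mod 4 = 2, hence disc K = 4·(-278) = -1112 and O_K = ℤ[√-278].
disc(K) = -1112 = 139·(-8), so p = 139 is ramified.

ramified — (139) = 𝔭²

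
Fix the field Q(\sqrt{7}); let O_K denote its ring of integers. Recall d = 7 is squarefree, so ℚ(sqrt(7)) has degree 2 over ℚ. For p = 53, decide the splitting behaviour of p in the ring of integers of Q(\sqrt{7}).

p splits

Since 7 ≢ 1 mod 4, the ring of integers is ℤ[√7] with discriminant 4·7 = 28.
Since gcd(53, 28) = 1 the prime 53 does not ramify.
Compute (7/53) via Euler: 7^((53-1)/2) mod 53 = 1, so (7/53) = 1.
(7/53) = 1, so 53 splits.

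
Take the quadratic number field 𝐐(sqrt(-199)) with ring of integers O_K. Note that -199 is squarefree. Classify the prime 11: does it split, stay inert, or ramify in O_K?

p is inert

-199 mod 4 = 1, hence disc K = -199 and O_K = ℤ[(1+√-199)/2].
disc(K) = -199 is not divisible by 11; 11 is unramified.
Legendre symbol by Euler's criterion: (-199/11) ≡ (-199)^5 ≡ 10 (mod 11), i.e. (-199/11) = -1.
(-199/11) = -1, so 11 is inert.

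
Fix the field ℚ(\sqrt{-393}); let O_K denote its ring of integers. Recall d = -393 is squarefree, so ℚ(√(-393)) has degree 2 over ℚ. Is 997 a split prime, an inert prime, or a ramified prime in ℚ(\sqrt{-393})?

-393 mod 4 = 3, hence disc K = 4·(-393) = -1572 and O_K = ℤ[√-393].
997 ∤ -1572, so 997 is unramified.
Compute (-393/997) via Euler: 604^((997-1)/2) mod 997 = 1, so (-393/997) = 1.
(-393/997) = 1, so 997 splits.

split — (997) = 𝔭₁𝔭₂ with 𝔭₁ ≠ 𝔭₂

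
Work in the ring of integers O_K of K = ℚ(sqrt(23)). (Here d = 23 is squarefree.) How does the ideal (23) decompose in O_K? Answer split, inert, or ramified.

23 mod 4 = 3, hence disc K = 4·23 = 92 and O_K = ℤ[√23].
disc(K) = 92 = 23·4, so p = 23 is ramified.

p ramifies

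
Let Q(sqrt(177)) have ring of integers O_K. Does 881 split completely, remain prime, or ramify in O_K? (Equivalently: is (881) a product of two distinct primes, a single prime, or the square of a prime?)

d = 177 ≡ 1 (mod 4), so O_K = ℤ[(1+√177)/2] and disc(K) = d = 177.
Since gcd(881, 177) = 1 the prime 881 does not ramify.
Compute (177/881) via Euler: 177^((881-1)/2) mod 881 = 1, so (177/881) = 1.
(177/881) = 1, so 881 splits.

split — (881) = 𝔭₁𝔭₂ with 𝔭₁ ≠ 𝔭₂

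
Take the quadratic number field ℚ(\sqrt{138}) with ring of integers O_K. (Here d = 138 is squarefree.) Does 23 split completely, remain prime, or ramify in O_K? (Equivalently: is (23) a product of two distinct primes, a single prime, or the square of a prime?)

d = 138 ≡ 2 (mod 4), so O_K = ℤ[√138] and disc(K) = 4d = 552.
23 divides disc(K) = 552, so 23 ramifies.

ramified — (23) = 𝔭²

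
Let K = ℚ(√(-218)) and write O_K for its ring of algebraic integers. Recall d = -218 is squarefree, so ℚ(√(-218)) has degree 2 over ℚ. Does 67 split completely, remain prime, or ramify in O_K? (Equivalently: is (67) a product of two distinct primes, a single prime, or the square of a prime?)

Since -218 ≢ 1 mod 4, the ring of integers is ℤ[√-218] with discriminant 4·(-218) = -872.
disc(K) = -872 is not divisible by 67; 67 is unramified.
Compute (-218/67) via Euler: 50^((67-1)/2) mod 67 = 66, so (-218/67) = -1.
Legendre symbol -1 ⇒ 67 is inert.

67 remains inert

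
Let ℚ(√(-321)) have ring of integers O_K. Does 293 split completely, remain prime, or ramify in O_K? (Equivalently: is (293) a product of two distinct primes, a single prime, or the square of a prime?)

d = -321 ≡ 3 (mod 4), so O_K = ℤ[√-321] and disc(K) = 4d = -1284.
Since gcd(293, -1284) = 1 the prime 293 does not ramify.
Compute (-321/293) via Euler: 265^((293-1)/2) mod 293 = 292, so (-321/293) = -1.
Legendre symbol -1 ⇒ 293 is inert.

293 remains inert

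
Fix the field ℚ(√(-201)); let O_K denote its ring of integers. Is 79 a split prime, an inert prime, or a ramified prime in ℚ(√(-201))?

79 splits in O_K

d = -201 ≡ 3 (mod 4), so O_K = ℤ[√-201] and disc(K) = 4d = -804.
79 ∤ -804, so 79 is unramified.
(-201/79) = 36^39 mod 79 = 1, giving Legendre symbol 1.
(-201/79) = 1, so 79 splits.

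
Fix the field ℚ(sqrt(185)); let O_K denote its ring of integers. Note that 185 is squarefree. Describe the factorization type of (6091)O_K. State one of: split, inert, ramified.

inert

185 mod 4 = 1, hence disc K = 185 and O_K = ℤ[(1+√185)/2].
Since gcd(6091, 185) = 1 the prime 6091 does not ramify.
Legendre symbol by Euler's criterion: (185/6091) ≡ 185^3045 ≡ 6090 (mod 6091), i.e. (185/6091) = -1.
d is a non-residue mod p, hence 6091 remains inert in O_K.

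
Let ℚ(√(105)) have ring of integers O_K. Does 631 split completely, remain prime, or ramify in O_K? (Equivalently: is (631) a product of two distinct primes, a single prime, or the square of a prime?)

Since 105 ≡ 1 mod 4, the ring of integers is ℤ[(1+√105)/2] with discriminant 105.
disc(K) = 105 is not divisible by 631; 631 is unramified.
(105/631) = 105^315 mod 631 = 1, giving Legendre symbol 1.
(105/631) = 1, so 631 splits.

631 splits in O_K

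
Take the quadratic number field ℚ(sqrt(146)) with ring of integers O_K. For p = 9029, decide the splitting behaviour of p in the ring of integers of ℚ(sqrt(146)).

inert — (9029) stays prime in O_K

Since 146 ≢ 1 mod 4, the ring of integers is ℤ[√146] with discriminant 4·146 = 584.
Since gcd(9029, 584) = 1 the prime 9029 does not ramify.
Compute (146/9029) via Euler: 146^((9029-1)/2) mod 9029 = 9028, so (146/9029) = -1.
(146/9029) = -1, so 9029 is inert.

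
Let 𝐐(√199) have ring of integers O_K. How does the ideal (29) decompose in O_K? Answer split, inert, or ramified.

splits completely

d = 199 ≡ 3 (mod 4), so O_K = ℤ[√199] and disc(K) = 4d = 796.
Since gcd(29, 796) = 1 the prime 29 does not ramify.
Euler's criterion: 199^14 mod 29 = 1. Thus (199|29) = 1.
Legendre symbol 1 ⇒ 29 is split.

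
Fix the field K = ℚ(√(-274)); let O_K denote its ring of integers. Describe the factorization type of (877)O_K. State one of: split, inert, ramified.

p splits

Since -274 ≢ 1 mod 4, the ring of integers is ℤ[√-274] with discriminant 4·(-274) = -1096.
disc(K) = -1096 is not divisible by 877; 877 is unramified.
(-274/877) = 603^438 mod 877 = 1, giving Legendre symbol 1.
d is a quadratic residue mod p, hence 877 splits in O_K.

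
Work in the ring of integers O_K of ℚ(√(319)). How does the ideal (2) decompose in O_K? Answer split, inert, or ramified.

ramified — (2) = 𝔭²

Since 319 ≢ 1 mod 4, the ring of integers is ℤ[√319] with discriminant 4·319 = 1276.
disc(K) = 1276 = 2·638, so p = 2 is ramified.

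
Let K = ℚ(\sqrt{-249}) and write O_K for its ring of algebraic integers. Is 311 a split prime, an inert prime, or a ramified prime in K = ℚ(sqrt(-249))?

p is inert

-249 mod 4 = 3, hence disc K = 4·(-249) = -996 and O_K = ℤ[√-249].
311 ∤ -996, so 311 is unramified.
Compute (-249/311) via Euler: 62^((311-1)/2) mod 311 = 310, so (-249/311) = -1.
d is a non-residue mod p, hence 311 remains inert in O_K.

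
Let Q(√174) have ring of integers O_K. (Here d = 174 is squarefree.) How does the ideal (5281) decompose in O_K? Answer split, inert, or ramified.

p is inert

d = 174 ≡ 2 (mod 4), so O_K = ℤ[√174] and disc(K) = 4d = 696.
5281 ∤ 696, so 5281 is unramified.
Euler's criterion: 174^2640 mod 5281 = 5280. Thus (174|5281) = -1.
Legendre symbol -1 ⇒ 5281 is inert.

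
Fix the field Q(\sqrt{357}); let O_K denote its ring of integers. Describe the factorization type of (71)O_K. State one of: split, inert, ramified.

split — (71) = 𝔭₁𝔭₂ with 𝔭₁ ≠ 𝔭₂

357 mod 4 = 1, hence disc K = 357 and O_K = ℤ[(1+√357)/2].
Since gcd(71, 357) = 1 the prime 71 does not ramify.
Legendre symbol by Euler's criterion: (357/71) ≡ 357^35 ≡ 1 (mod 71), i.e. (357/71) = 1.
d is a quadratic residue mod p, hence 71 splits in O_K.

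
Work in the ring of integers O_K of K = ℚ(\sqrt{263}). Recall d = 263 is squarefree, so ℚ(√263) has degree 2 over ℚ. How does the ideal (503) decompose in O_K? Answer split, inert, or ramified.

split

d = 263 ≡ 3 (mod 4), so O_K = ℤ[√263] and disc(K) = 4d = 1052.
503 ∤ 1052, so 503 is unramified.
(263/503) = 263^251 mod 503 = 1, giving Legendre symbol 1.
Legendre symbol 1 ⇒ 503 is split.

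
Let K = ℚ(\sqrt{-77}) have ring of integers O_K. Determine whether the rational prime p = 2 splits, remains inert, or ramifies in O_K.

ramified

-77 mod 4 = 3, hence disc K = 4·(-77) = -308 and O_K = ℤ[√-77].
Ramification test: 2 | -308. The prime 2 ramifies in K.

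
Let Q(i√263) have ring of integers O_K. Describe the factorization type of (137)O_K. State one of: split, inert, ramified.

p splits

Since -263 ≡ 1 mod 4, the ring of integers is ℤ[(1+√-263)/2] with discriminant -263.
disc(K) = -263 is not divisible by 137; 137 is unramified.
Compute (-263/137) via Euler: 11^((137-1)/2) mod 137 = 1, so (-263/137) = 1.
Legendre symbol 1 ⇒ 137 is split.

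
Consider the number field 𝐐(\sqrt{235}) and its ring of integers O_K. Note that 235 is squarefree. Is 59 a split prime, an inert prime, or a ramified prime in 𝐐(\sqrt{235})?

p is inert

Since 235 ≢ 1 mod 4, the ring of integers is ℤ[√235] with discriminant 4·235 = 940.
Since gcd(59, 940) = 1 the prime 59 does not ramify.
(235/59) = 58^29 mod 59 = 58, giving Legendre symbol -1.
(235/59) = -1, so 59 is inert.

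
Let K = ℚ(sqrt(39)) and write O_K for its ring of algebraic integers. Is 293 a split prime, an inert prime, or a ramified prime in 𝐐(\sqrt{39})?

39 mod 4 = 3, hence disc K = 4·39 = 156 and O_K = ℤ[√39].
293 ∤ 156, so 293 is unramified.
Euler's criterion: 39^146 mod 293 = 1. Thus (39|293) = 1.
d is a quadratic residue mod p, hence 293 splits in O_K.

split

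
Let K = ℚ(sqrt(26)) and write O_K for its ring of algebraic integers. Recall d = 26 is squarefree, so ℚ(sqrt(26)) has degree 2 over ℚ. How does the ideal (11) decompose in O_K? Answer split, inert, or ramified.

splits completely

26 mod 4 = 2, hence disc K = 4·26 = 104 and O_K = ℤ[√26].
11 ∤ 104, so 11 is unramified.
(26/11) = 4^5 mod 11 = 1, giving Legendre symbol 1.
Legendre symbol 1 ⇒ 11 is split.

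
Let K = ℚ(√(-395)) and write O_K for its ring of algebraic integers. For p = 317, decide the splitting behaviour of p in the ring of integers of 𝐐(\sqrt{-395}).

317 remains inert

d = -395 ≡ 1 (mod 4), so O_K = ℤ[(1+√-395)/2] and disc(K) = d = -395.
disc(K) = -395 is not divisible by 317; 317 is unramified.
Legendre symbol by Euler's criterion: (-395/317) ≡ (-395)^158 ≡ 316 (mod 317), i.e. (-395/317) = -1.
(-395/317) = -1, so 317 is inert.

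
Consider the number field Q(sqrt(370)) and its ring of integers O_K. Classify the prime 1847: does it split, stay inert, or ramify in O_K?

d = 370 ≡ 2 (mod 4), so O_K = ℤ[√370] and disc(K) = 4d = 1480.
1847 ∤ 1480, so 1847 is unramified.
Legendre symbol by Euler's criterion: (370/1847) ≡ 370^923 ≡ 1846 (mod 1847), i.e. (370/1847) = -1.
Legendre symbol -1 ⇒ 1847 is inert.

p is inert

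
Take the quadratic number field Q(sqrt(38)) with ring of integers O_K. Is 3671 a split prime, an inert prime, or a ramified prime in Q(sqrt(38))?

inert

d = 38 ≡ 2 (mod 4), so O_K = ℤ[√38] and disc(K) = 4d = 152.
disc(K) = 152 is not divisible by 3671; 3671 is unramified.
(38/3671) = 38^1835 mod 3671 = 3670, giving Legendre symbol -1.
(38/3671) = -1, so 3671 is inert.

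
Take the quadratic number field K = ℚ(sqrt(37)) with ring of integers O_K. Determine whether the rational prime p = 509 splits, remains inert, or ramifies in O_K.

Since 37 ≡ 1 mod 4, the ring of integers is ℤ[(1+√37)/2] with discriminant 37.
509 ∤ 37, so 509 is unramified.
Legendre symbol by Euler's criterion: (37/509) ≡ 37^254 ≡ 1 (mod 509), i.e. (37/509) = 1.
(37/509) = 1, so 509 splits.

splits completely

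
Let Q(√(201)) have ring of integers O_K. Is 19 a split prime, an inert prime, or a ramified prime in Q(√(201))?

splits completely

201 mod 4 = 1, hence disc K = 201 and O_K = ℤ[(1+√201)/2].
19 ∤ 201, so 19 is unramified.
Legendre symbol by Euler's criterion: (201/19) ≡ 201^9 ≡ 1 (mod 19), i.e. (201/19) = 1.
(201/19) = 1, so 19 splits.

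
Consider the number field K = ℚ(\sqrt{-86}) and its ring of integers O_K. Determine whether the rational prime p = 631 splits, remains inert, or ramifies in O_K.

-86 mod 4 = 2, hence disc K = 4·(-86) = -344 and O_K = ℤ[√-86].
disc(K) = -344 is not divisible by 631; 631 is unramified.
Legendre symbol by Euler's criterion: (-86/631) ≡ (-86)^315 ≡ 630 (mod 631), i.e. (-86/631) = -1.
(-86/631) = -1, so 631 is inert.

inert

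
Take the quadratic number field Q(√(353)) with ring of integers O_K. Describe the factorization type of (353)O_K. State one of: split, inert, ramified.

d = 353 ≡ 1 (mod 4), so O_K = ℤ[(1+√353)/2] and disc(K) = d = 353.
353 divides disc(K) = 353, so 353 ramifies.

p ramifies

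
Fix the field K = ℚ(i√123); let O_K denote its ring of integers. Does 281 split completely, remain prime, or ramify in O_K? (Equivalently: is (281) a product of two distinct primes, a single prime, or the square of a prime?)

d = -123 ≡ 1 (mod 4), so O_K = ℤ[(1+√-123)/2] and disc(K) = d = -123.
Since gcd(281, -123) = 1 the prime 281 does not ramify.
Euler's criterion: (-123)^140 mod 281 = 1. Thus (-123|281) = 1.
Legendre symbol 1 ⇒ 281 is split.

p splits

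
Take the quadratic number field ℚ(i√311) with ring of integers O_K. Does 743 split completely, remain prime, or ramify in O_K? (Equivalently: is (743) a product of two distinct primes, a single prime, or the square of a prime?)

-311 mod 4 = 1, hence disc K = -311 and O_K = ℤ[(1+√-311)/2].
disc(K) = -311 is not divisible by 743; 743 is unramified.
(-311/743) = 432^371 mod 743 = 1, giving Legendre symbol 1.
Legendre symbol 1 ⇒ 743 is split.

p splits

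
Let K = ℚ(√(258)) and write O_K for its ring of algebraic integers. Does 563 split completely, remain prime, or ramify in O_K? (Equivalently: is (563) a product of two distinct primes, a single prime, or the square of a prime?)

d = 258 ≡ 2 (mod 4), so O_K = ℤ[√258] and disc(K) = 4d = 1032.
Since gcd(563, 1032) = 1 the prime 563 does not ramify.
(258/563) = 258^281 mod 563 = 1, giving Legendre symbol 1.
Legendre symbol 1 ⇒ 563 is split.

splits completely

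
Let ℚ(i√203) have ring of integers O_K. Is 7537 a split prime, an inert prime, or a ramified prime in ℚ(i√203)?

split

d = -203 ≡ 1 (mod 4), so O_K = ℤ[(1+√-203)/2] and disc(K) = d = -203.
Since gcd(7537, -203) = 1 the prime 7537 does not ramify.
Legendre symbol by Euler's criterion: (-203/7537) ≡ (-203)^3768 ≡ 1 (mod 7537), i.e. (-203/7537) = 1.
d is a quadratic residue mod p, hence 7537 splits in O_K.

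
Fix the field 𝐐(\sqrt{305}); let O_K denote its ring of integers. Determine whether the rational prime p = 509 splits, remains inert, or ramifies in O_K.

p is inert

Since 305 ≡ 1 mod 4, the ring of integers is ℤ[(1+√305)/2] with discriminant 305.
509 ∤ 305, so 509 is unramified.
Legendre symbol by Euler's criterion: (305/509) ≡ 305^254 ≡ 508 (mod 509), i.e. (305/509) = -1.
Legendre symbol -1 ⇒ 509 is inert.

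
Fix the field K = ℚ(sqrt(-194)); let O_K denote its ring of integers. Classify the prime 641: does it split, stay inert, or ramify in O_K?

641 remains inert

-194 mod 4 = 2, hence disc K = 4·(-194) = -776 and O_K = ℤ[√-194].
641 ∤ -776, so 641 is unramified.
Euler's criterion: (-194)^320 mod 641 = 640. Thus (-194|641) = -1.
Legendre symbol -1 ⇒ 641 is inert.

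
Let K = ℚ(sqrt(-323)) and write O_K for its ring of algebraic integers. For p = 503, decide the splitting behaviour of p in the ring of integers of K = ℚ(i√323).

-323 mod 4 = 1, hence disc K = -323 and O_K = ℤ[(1+√-323)/2].
503 ∤ -323, so 503 is unramified.
Compute (-323/503) via Euler: 180^((503-1)/2) mod 503 = 502, so (-323/503) = -1.
d is a non-residue mod p, hence 503 remains inert in O_K.

remains prime (inert)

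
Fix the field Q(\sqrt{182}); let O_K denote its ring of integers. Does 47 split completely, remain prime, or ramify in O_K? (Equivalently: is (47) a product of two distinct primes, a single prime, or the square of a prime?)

47 remains inert

182 mod 4 = 2, hence disc K = 4·182 = 728 and O_K = ℤ[√182].
Since gcd(47, 728) = 1 the prime 47 does not ramify.
Legendre symbol by Euler's criterion: (182/47) ≡ 182^23 ≡ 46 (mod 47), i.e. (182/47) = -1.
(182/47) = -1, so 47 is inert.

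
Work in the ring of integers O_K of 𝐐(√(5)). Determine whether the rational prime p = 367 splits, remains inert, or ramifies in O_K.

d = 5 ≡ 1 (mod 4), so O_K = ℤ[(1+√5)/2] and disc(K) = d = 5.
disc(K) = 5 is not divisible by 367; 367 is unramified.
(5/367) = 5^183 mod 367 = 366, giving Legendre symbol -1.
(5/367) = -1, so 367 is inert.

inert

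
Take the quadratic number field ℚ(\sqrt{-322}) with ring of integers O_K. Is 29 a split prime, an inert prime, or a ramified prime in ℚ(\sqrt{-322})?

remains prime (inert)

d = -322 ≡ 2 (mod 4), so O_K = ℤ[√-322] and disc(K) = 4d = -1288.
29 ∤ -1288, so 29 is unramified.
Compute (-322/29) via Euler: 26^((29-1)/2) mod 29 = 28, so (-322/29) = -1.
Legendre symbol -1 ⇒ 29 is inert.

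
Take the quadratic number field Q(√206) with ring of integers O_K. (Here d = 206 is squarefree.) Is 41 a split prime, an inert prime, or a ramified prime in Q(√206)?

splits completely

Since 206 ≢ 1 mod 4, the ring of integers is ℤ[√206] with discriminant 4·206 = 824.
41 ∤ 824, so 41 is unramified.
(206/41) = 1^20 mod 41 = 1, giving Legendre symbol 1.
Legendre symbol 1 ⇒ 41 is split.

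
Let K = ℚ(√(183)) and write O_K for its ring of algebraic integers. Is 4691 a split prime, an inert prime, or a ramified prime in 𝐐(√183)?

Since 183 ≢ 1 mod 4, the ring of integers is ℤ[√183] with discriminant 4·183 = 732.
disc(K) = 732 is not divisible by 4691; 4691 is unramified.
Compute (183/4691) via Euler: 183^((4691-1)/2) mod 4691 = 4690, so (183/4691) = -1.
(183/4691) = -1, so 4691 is inert.

inert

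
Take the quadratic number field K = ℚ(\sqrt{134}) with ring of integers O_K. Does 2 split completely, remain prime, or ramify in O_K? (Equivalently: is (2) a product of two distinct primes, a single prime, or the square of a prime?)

d = 134 ≡ 2 (mod 4), so O_K = ℤ[√134] and disc(K) = 4d = 536.
disc(K) = 536 = 2·268, so p = 2 is ramified.

p ramifies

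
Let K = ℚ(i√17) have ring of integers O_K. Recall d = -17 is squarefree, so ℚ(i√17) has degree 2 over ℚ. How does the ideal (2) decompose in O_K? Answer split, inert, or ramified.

ramifies in O_K

d = -17 ≡ 3 (mod 4), so O_K = ℤ[√-17] and disc(K) = 4d = -68.
Ramification test: 2 | -68. The prime 2 ramifies in K.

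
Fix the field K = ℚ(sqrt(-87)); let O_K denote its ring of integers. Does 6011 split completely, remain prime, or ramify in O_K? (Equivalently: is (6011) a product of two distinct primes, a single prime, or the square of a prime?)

split — (6011) = 𝔭₁𝔭₂ with 𝔭₁ ≠ 𝔭₂

-87 mod 4 = 1, hence disc K = -87 and O_K = ℤ[(1+√-87)/2].
disc(K) = -87 is not divisible by 6011; 6011 is unramified.
Euler's criterion: (-87)^3005 mod 6011 = 1. Thus (-87|6011) = 1.
(-87/6011) = 1, so 6011 splits.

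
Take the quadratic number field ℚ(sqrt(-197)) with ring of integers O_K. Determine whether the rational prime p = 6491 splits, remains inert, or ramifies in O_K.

remains prime (inert)

Since -197 ≢ 1 mod 4, the ring of integers is ℤ[√-197] with discriminant 4·(-197) = -788.
disc(K) = -788 is not divisible by 6491; 6491 is unramified.
Legendre symbol by Euler's criterion: (-197/6491) ≡ (-197)^3245 ≡ 6490 (mod 6491), i.e. (-197/6491) = -1.
Legendre symbol -1 ⇒ 6491 is inert.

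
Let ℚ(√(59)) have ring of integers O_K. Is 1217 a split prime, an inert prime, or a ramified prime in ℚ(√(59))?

inert

Since 59 ≢ 1 mod 4, the ring of integers is ℤ[√59] with discriminant 4·59 = 236.
1217 ∤ 236, so 1217 is unramified.
Euler's criterion: 59^608 mod 1217 = 1216. Thus (59|1217) = -1.
d is a non-residue mod p, hence 1217 remains inert in O_K.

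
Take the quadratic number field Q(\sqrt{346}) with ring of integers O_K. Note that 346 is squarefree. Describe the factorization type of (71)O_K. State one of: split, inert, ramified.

Since 346 ≢ 1 mod 4, the ring of integers is ℤ[√346] with discriminant 4·346 = 1384.
71 ∤ 1384, so 71 is unramified.
Compute (346/71) via Euler: 62^((71-1)/2) mod 71 = 70, so (346/71) = -1.
(346/71) = -1, so 71 is inert.

71 remains inert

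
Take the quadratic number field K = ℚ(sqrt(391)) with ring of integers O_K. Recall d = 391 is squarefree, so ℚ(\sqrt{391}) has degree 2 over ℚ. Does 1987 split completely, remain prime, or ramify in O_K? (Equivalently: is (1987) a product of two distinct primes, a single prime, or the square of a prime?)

inert — (1987) stays prime in O_K

Since 391 ≢ 1 mod 4, the ring of integers is ℤ[√391] with discriminant 4·391 = 1564.
disc(K) = 1564 is not divisible by 1987; 1987 is unramified.
Legendre symbol by Euler's criterion: (391/1987) ≡ 391^993 ≡ 1986 (mod 1987), i.e. (391/1987) = -1.
Legendre symbol -1 ⇒ 1987 is inert.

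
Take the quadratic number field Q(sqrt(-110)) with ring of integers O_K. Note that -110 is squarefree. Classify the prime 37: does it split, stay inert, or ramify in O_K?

split

d = -110 ≡ 2 (mod 4), so O_K = ℤ[√-110] and disc(K) = 4d = -440.
disc(K) = -440 is not divisible by 37; 37 is unramified.
Compute (-110/37) via Euler: 1^((37-1)/2) mod 37 = 1, so (-110/37) = 1.
d is a quadratic residue mod p, hence 37 splits in O_K.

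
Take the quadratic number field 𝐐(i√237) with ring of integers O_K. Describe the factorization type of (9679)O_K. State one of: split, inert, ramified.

Since -237 ≢ 1 mod 4, the ring of integers is ℤ[√-237] with discriminant 4·(-237) = -948.
disc(K) = -948 is not divisible by 9679; 9679 is unramified.
Euler's criterion: (-237)^4839 mod 9679 = 1. Thus (-237|9679) = 1.
Legendre symbol 1 ⇒ 9679 is split.

split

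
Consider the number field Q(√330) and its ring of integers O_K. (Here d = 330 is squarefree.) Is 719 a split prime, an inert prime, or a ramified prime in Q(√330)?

Since 330 ≢ 1 mod 4, the ring of integers is ℤ[√330] with discriminant 4·330 = 1320.
disc(K) = 1320 is not divisible by 719; 719 is unramified.
Legendre symbol by Euler's criterion: (330/719) ≡ 330^359 ≡ 718 (mod 719), i.e. (330/719) = -1.
(330/719) = -1, so 719 is inert.

p is inert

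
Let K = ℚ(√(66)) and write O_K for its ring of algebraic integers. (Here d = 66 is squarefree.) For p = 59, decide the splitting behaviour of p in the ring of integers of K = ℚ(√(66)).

Since 66 ≢ 1 mod 4, the ring of integers is ℤ[√66] with discriminant 4·66 = 264.
Since gcd(59, 264) = 1 the prime 59 does not ramify.
Compute (66/59) via Euler: 7^((59-1)/2) mod 59 = 1, so (66/59) = 1.
Legendre symbol 1 ⇒ 59 is split.

p splits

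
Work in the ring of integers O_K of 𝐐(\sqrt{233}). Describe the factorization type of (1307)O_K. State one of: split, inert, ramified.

Since 233 ≡ 1 mod 4, the ring of integers is ℤ[(1+√233)/2] with discriminant 233.
Since gcd(1307, 233) = 1 the prime 1307 does not ramify.
(233/1307) = 233^653 mod 1307 = 1, giving Legendre symbol 1.
Legendre symbol 1 ⇒ 1307 is split.

split — (1307) = 𝔭₁𝔭₂ with 𝔭₁ ≠ 𝔭₂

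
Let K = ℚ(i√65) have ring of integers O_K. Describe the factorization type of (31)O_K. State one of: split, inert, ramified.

splits completely

-65 mod 4 = 3, hence disc K = 4·(-65) = -260 and O_K = ℤ[√-65].
disc(K) = -260 is not divisible by 31; 31 is unramified.
Legendre symbol by Euler's criterion: (-65/31) ≡ (-65)^15 ≡ 1 (mod 31), i.e. (-65/31) = 1.
Legendre symbol 1 ⇒ 31 is split.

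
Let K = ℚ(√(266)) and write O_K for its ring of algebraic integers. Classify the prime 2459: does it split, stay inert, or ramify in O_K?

split — (2459) = 𝔭₁𝔭₂ with 𝔭₁ ≠ 𝔭₂

d = 266 ≡ 2 (mod 4), so O_K = ℤ[√266] and disc(K) = 4d = 1064.
2459 ∤ 1064, so 2459 is unramified.
(266/2459) = 266^1229 mod 2459 = 1, giving Legendre symbol 1.
(266/2459) = 1, so 2459 splits.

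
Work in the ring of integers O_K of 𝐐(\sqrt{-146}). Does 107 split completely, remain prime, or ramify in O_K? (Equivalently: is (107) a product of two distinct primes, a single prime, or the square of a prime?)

107 remains inert

Since -146 ≢ 1 mod 4, the ring of integers is ℤ[√-146] with discriminant 4·(-146) = -584.
disc(K) = -584 is not divisible by 107; 107 is unramified.
Legendre symbol by Euler's criterion: (-146/107) ≡ (-146)^53 ≡ 106 (mod 107), i.e. (-146/107) = -1.
d is a non-residue mod p, hence 107 remains inert in O_K.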